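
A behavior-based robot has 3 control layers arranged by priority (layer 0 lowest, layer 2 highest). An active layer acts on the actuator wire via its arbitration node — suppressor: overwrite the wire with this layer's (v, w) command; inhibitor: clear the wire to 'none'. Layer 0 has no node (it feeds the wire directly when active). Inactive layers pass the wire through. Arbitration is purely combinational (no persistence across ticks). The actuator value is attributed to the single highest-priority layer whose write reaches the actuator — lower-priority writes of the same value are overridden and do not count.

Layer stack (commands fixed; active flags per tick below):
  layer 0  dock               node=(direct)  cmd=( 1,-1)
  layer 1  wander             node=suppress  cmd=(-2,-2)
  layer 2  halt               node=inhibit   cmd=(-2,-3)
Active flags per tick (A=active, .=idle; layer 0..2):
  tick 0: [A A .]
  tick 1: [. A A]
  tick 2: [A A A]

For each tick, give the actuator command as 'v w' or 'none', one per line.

tick 0:
  layer 0 (dock) active — direct: (1, -1)
  layer 1 (wander) active — suppresses: (-2, -2)
  layer 2 (halt) idle — unchanged: (-2, -2)
  → actuator (-2, -2)
tick 1:
  layer 0 (dock) idle — none
  layer 1 (wander) active — suppresses: (-2, -2)
  layer 2 (halt) active — inhibits: none
  → actuator none
tick 2:
  layer 0 (dock) active — direct: (1, -1)
  layer 1 (wander) active — suppresses: (-2, -2)
  layer 2 (halt) active — inhibits: none
  → actuator none

-2 -2
none
none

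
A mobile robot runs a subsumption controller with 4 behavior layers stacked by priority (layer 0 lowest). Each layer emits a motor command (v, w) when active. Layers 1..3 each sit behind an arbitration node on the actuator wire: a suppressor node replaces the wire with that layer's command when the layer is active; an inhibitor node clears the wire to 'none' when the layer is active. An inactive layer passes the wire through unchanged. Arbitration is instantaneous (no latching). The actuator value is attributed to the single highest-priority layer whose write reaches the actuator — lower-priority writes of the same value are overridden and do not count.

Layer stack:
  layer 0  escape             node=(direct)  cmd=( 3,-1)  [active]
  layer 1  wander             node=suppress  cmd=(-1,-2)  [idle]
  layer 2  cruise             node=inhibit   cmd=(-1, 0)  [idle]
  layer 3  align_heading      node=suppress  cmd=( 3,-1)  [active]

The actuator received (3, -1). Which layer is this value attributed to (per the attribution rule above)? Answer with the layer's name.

align_heading

[0] escape on; wire := (3, -1)
[1] wander off; pass (3, -1)
[2] cruise off; pass (3, -1)
[3] align_heading on (suppress); wire := (3, -1)
output (3, -1)
last writer: layer 3 = align_heading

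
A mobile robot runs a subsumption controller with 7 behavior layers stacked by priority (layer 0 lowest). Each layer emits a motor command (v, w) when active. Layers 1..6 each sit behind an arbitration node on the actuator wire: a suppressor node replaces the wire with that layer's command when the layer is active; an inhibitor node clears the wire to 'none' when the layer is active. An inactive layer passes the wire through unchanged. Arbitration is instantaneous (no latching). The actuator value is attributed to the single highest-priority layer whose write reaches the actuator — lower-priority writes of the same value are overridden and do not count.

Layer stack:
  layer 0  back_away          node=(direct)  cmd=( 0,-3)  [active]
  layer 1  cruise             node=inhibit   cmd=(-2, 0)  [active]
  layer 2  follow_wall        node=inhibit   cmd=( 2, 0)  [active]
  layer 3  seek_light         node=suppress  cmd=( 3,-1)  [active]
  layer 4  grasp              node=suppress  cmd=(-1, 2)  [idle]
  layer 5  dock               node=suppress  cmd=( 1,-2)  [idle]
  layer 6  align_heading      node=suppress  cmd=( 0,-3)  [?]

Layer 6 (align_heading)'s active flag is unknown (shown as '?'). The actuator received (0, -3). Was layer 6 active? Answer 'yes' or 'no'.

yes

If layer 6 is active=yes:
  actuator would be (0, -3)
If layer 6 is active=no:
  actuator would be (3, -1)
Observed (0, -3), so layer 6 was active.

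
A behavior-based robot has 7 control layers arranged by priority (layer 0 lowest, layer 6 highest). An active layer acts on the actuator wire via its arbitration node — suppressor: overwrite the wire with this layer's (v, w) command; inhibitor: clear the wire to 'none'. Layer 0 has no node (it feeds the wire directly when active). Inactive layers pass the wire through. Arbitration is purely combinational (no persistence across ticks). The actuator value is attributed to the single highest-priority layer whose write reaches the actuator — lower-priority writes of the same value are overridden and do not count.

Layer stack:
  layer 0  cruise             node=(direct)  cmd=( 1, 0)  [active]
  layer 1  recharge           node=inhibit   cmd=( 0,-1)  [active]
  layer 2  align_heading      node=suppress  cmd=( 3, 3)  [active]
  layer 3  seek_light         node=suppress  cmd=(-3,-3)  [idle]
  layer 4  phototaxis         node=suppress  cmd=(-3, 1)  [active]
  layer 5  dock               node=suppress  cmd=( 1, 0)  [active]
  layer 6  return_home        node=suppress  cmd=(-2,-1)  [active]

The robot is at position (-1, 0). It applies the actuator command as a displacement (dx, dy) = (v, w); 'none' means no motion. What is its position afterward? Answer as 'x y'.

L0 cruise: active, feeds wire = (1, 0)
L1 recharge: active, inhibitor → wire = none
L2 align_heading: active, suppressor → wire = (3, 3)
L3 seek_light: idle → wire stays (3, 3)
L4 phototaxis: active, suppressor → wire = (-3, 1)
L5 dock: active, suppressor → wire = (1, 0)
L6 return_home: active, suppressor → wire = (-2, -1)
actuator = (-2, -1)
position: (-1, 0) + (-2, -1) = (-3, -1)

-3 -1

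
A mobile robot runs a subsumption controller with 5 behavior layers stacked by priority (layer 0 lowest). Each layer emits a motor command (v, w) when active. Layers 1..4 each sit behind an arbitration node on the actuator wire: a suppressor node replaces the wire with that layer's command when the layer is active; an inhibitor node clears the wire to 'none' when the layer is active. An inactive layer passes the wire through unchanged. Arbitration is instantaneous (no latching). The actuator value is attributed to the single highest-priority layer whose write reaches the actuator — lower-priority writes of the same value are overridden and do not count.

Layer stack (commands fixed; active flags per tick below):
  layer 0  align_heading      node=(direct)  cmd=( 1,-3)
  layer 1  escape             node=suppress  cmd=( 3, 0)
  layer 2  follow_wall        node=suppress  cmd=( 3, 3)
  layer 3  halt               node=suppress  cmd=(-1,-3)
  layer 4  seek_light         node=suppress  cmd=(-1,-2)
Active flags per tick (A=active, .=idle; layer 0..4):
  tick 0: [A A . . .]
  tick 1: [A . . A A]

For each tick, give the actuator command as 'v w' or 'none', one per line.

3 0
-1 -2

tick 0:
  [0] align_heading on; wire := (1, -3)
  [1] escape on (suppress); wire := (3, 0)
  [2] follow_wall off; pass (3, 0)
  [3] halt off; pass (3, 0)
  [4] seek_light off; pass (3, 0)
  output (3, 0)
tick 1:
  [0] align_heading on; wire := (1, -3)
  [1] escape off; pass (1, -3)
  [2] follow_wall off; pass (1, -3)
  [3] halt on (suppress); wire := (-1, -3)
  [4] seek_light on (suppress); wire := (-1, -2)
  output (-1, -2)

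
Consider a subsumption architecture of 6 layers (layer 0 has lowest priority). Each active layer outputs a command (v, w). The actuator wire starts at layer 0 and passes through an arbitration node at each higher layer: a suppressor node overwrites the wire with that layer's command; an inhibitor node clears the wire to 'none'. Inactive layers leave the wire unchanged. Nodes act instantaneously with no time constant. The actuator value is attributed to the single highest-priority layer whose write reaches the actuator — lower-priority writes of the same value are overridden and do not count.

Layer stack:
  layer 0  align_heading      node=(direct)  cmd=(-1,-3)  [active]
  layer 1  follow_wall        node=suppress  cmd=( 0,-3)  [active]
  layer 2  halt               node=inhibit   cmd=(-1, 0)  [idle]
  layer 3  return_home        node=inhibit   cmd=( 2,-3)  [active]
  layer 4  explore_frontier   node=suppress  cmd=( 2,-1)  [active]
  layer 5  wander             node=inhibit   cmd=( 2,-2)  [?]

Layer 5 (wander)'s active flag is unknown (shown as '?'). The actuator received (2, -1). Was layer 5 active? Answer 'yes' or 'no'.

If layer 5 is active=yes:
  actuator would be none
If layer 5 is active=no:
  actuator would be (2, -1)
Observed (2, -1), so layer 5 was idle.

no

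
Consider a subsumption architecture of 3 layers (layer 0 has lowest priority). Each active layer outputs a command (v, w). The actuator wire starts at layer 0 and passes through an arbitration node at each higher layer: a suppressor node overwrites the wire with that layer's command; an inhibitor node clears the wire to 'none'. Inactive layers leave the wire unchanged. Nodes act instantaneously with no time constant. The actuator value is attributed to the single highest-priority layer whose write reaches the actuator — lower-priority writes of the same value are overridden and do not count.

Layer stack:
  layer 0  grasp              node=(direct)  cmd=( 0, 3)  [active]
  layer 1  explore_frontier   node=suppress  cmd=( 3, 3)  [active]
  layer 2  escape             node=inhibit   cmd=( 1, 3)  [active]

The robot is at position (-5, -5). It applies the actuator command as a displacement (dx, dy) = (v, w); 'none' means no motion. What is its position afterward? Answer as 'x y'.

-5 -5

L0 grasp: active, feeds wire = (0, 3)
L1 explore_frontier: active, suppressor → wire = (3, 3)
L2 escape: active, inhibitor → wire = none
actuator = none
position: (-5, -5) + none = (-5, -5)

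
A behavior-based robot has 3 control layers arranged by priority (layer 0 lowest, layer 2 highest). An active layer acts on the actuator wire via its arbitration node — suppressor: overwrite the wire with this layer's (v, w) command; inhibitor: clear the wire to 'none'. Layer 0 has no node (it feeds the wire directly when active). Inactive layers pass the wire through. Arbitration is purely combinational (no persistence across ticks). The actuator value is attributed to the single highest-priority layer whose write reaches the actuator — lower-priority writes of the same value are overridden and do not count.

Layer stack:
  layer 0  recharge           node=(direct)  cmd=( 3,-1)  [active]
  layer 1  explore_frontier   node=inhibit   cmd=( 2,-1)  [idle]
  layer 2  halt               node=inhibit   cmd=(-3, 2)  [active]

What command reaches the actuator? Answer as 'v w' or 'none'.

layer 0 (recharge) active — direct: (3, -1)
layer 1 (explore_frontier) idle — unchanged: (3, -1)
layer 2 (halt) active — inhibits: none
→ actuator none

none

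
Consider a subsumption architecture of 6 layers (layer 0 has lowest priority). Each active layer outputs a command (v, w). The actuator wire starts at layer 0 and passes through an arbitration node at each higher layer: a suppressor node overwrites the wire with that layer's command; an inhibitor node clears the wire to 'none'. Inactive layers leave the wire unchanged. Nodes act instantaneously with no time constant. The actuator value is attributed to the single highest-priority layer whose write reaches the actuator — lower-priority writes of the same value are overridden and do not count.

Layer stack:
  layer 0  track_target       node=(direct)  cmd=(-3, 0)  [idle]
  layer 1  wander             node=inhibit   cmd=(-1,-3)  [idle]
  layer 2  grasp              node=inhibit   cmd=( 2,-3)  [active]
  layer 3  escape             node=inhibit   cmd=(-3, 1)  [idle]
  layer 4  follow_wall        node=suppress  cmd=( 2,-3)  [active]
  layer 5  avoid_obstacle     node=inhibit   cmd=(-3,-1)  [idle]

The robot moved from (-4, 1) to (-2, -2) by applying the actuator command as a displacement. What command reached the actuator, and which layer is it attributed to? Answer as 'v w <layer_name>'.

displacement = (-2, -2) − (-4, 1) = (2, -3)
L0 track_target: idle → wire = none
L1 wander: idle → wire stays none
L2 grasp: active, inhibitor → wire = none
L3 escape: idle → wire stays none
L4 follow_wall: active, suppressor → wire = (2, -3)
L5 avoid_obstacle: idle → wire stays (2, -3)
actuator = (2, -3) — from layer 4 (follow_wall)

2 -3 follow_wall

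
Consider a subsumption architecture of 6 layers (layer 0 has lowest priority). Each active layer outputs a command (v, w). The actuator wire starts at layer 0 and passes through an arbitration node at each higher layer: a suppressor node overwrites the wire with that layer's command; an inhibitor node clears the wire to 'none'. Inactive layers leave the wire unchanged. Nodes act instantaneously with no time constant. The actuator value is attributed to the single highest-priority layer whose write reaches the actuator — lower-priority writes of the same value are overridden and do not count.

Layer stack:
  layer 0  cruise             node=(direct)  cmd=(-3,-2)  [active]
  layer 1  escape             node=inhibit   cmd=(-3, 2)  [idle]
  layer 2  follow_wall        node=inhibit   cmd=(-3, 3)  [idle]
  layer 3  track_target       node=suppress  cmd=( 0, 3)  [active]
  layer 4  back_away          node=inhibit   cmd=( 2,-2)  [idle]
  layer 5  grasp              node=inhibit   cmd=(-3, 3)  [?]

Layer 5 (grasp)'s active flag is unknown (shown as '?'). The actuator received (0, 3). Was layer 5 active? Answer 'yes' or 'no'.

no

If layer 5 is active=yes:
  actuator would be none
If layer 5 is active=no:
  actuator would be (0, 3)
Observed (0, 3), so layer 5 was idle.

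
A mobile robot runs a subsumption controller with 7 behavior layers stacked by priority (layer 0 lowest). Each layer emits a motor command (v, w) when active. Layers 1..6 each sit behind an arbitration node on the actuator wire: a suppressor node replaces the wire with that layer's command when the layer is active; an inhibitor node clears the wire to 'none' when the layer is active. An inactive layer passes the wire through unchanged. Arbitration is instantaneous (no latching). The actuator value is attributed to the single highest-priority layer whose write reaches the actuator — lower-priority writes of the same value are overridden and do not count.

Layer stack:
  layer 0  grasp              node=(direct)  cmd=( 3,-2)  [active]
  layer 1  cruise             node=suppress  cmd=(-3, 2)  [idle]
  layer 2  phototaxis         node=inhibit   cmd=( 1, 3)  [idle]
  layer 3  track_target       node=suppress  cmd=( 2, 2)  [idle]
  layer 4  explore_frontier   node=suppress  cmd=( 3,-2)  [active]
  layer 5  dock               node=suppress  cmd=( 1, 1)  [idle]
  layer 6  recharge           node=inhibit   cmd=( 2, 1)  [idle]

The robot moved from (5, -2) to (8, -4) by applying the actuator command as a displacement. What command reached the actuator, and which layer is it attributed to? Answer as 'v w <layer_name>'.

3 -2 explore_frontier

displacement = (8, -4) − (5, -2) = (3, -2)
layer 0 (grasp) active — direct: (3, -2)
layer 1 (cruise) idle — unchanged: (3, -2)
layer 2 (phototaxis) idle — unchanged: (3, -2)
layer 3 (track_target) idle — unchanged: (3, -2)
layer 4 (explore_frontier) active — suppresses: (3, -2)
layer 5 (dock) idle — unchanged: (3, -2)
layer 6 (recharge) idle — unchanged: (3, -2)
→ actuator (3, -2) — from layer 4 (explore_frontier)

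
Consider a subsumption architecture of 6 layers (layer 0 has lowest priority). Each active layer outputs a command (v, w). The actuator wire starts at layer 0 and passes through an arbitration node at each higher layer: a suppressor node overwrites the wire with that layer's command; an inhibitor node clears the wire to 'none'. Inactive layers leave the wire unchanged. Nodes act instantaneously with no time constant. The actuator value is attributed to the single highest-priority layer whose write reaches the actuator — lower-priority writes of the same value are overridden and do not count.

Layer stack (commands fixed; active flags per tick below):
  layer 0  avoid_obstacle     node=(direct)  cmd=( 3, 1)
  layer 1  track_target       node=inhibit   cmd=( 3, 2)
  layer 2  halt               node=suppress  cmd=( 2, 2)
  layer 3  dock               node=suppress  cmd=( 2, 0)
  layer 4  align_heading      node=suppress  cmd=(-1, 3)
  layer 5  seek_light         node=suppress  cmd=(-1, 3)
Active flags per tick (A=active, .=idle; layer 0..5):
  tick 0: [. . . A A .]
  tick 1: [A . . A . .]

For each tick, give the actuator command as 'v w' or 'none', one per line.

-1 3
2 0

tick 0:
  layer 0 (avoid_obstacle) idle — none
  layer 1 (track_target) idle — unchanged: none
  layer 2 (halt) idle — unchanged: none
  layer 3 (dock) active — suppresses: (2, 0)
  layer 4 (align_heading) active — suppresses: (-1, 3)
  layer 5 (seek_light) idle — unchanged: (-1, 3)
  → actuator (-1, 3)
tick 1:
  layer 0 (avoid_obstacle) active — direct: (3, 1)
  layer 1 (track_target) idle — unchanged: (3, 1)
  layer 2 (halt) idle — unchanged: (3, 1)
  layer 3 (dock) active — suppresses: (2, 0)
  layer 4 (align_heading) idle — unchanged: (2, 0)
  layer 5 (seek_light) idle — unchanged: (2, 0)
  → actuator (2, 0)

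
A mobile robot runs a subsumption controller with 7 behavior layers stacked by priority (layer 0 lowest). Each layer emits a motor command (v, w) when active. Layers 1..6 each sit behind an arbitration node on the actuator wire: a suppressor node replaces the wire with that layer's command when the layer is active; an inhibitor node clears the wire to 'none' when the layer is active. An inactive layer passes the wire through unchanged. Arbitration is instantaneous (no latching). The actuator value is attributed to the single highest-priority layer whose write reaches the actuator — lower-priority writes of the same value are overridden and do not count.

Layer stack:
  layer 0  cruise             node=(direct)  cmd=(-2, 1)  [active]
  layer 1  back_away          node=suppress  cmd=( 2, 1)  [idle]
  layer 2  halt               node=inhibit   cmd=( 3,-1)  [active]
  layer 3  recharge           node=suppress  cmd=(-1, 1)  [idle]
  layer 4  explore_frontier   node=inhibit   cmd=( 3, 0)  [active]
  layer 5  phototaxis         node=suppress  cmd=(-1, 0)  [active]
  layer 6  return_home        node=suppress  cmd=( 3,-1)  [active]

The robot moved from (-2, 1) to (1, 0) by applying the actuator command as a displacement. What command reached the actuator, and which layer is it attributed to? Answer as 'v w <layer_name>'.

3 -1 return_home

displacement = (1, 0) − (-2, 1) = (3, -1)
L0 cruise: active, feeds wire = (-2, 1)
L1 back_away: idle → wire stays (-2, 1)
L2 halt: active, inhibitor → wire = none
L3 recharge: idle → wire stays none
L4 explore_frontier: active, inhibitor → wire = none
L5 phototaxis: active, suppressor → wire = (-1, 0)
L6 return_home: active, suppressor → wire = (3, -1)
actuator = (3, -1) — from layer 6 (return_home)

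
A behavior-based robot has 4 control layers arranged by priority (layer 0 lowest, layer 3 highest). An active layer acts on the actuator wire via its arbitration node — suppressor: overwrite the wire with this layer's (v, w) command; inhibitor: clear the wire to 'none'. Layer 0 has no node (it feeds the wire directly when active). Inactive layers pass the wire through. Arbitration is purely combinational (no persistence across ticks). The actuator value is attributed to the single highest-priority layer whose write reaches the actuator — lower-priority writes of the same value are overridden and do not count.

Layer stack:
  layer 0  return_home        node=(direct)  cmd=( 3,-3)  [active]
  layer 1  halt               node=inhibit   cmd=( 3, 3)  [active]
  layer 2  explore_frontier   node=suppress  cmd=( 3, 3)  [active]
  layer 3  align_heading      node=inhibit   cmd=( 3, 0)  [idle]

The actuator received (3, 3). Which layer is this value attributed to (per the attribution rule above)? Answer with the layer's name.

explore_frontier

[0] return_home on; wire := (3, -3)
[1] halt on (inhibit); wire := none
[2] explore_frontier on (suppress); wire := (3, 3)
[3] align_heading off; pass (3, 3)
output (3, 3)
last writer: layer 2 = explore_frontier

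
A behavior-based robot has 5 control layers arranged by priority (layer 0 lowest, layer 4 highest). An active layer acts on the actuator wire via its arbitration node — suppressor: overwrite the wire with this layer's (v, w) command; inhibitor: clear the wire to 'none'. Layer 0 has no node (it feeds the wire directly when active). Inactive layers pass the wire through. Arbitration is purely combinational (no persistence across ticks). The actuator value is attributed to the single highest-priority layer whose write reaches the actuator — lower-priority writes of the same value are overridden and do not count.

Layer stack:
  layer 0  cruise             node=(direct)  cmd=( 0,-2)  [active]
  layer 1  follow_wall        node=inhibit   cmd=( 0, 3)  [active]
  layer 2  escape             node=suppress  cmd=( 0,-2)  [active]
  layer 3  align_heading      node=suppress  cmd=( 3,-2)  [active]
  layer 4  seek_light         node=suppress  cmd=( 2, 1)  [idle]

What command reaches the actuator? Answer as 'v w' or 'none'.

layer 0 (cruise) active — direct: (0, -2)
layer 1 (follow_wall) active — inhibits: none
layer 2 (escape) active — suppresses: (0, -2)
layer 3 (align_heading) active — suppresses: (3, -2)
layer 4 (seek_light) idle — unchanged: (3, -2)
→ actuator (3, -2)

3 -2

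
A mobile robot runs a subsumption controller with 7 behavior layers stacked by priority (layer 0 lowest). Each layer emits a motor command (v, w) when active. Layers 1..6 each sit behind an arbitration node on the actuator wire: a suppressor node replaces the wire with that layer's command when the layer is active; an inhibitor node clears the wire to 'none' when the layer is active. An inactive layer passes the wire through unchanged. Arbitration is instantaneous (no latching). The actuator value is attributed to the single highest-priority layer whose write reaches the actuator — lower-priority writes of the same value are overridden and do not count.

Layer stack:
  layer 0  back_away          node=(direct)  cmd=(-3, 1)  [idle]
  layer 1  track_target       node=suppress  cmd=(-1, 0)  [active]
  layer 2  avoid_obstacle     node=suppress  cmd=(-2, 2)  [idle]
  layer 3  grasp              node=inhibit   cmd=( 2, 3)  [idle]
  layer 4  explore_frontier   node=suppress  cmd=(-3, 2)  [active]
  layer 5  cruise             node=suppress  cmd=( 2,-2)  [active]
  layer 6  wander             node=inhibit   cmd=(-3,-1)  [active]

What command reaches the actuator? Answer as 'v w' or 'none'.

none

layer 0 (back_away) idle — none
layer 1 (track_target) active — suppresses: (-1, 0)
layer 2 (avoid_obstacle) idle — unchanged: (-1, 0)
layer 3 (grasp) idle — unchanged: (-1, 0)
layer 4 (explore_frontier) active — suppresses: (-3, 2)
layer 5 (cruise) active — suppresses: (2, -2)
layer 6 (wander) active — inhibits: none
→ actuator none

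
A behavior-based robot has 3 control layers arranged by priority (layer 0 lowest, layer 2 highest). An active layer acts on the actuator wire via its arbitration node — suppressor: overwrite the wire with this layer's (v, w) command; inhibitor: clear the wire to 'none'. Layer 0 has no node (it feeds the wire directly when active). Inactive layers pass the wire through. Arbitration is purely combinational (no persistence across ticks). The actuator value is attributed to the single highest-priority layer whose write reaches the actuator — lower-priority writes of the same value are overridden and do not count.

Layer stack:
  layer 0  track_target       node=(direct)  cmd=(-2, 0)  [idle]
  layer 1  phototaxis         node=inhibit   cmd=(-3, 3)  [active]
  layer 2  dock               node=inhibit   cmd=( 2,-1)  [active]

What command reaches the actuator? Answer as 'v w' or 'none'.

layer 0 (track_target) idle — none
layer 1 (phototaxis) active — inhibits: none
layer 2 (dock) active — inhibits: none
→ actuator none

none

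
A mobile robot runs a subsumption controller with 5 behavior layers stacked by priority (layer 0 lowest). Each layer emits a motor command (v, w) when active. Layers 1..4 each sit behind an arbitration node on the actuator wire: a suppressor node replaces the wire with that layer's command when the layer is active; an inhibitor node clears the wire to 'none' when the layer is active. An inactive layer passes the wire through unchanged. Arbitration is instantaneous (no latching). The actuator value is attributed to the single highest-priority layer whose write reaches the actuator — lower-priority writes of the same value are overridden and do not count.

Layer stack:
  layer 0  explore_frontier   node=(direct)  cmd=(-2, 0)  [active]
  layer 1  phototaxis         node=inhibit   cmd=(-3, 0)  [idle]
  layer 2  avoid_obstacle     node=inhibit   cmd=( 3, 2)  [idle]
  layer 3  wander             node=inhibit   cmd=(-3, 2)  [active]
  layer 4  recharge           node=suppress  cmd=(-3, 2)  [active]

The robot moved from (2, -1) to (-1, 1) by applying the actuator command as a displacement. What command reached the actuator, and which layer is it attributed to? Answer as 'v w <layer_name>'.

-3 2 recharge

displacement = (-1, 1) − (2, -1) = (-3, 2)
[0] explore_frontier on; wire := (-2, 0)
[1] phototaxis off; pass (-2, 0)
[2] avoid_obstacle off; pass (-2, 0)
[3] wander on (inhibit); wire := none
[4] recharge on (suppress); wire := (-3, 2)
output (-3, 2) — from layer 4 (recharge)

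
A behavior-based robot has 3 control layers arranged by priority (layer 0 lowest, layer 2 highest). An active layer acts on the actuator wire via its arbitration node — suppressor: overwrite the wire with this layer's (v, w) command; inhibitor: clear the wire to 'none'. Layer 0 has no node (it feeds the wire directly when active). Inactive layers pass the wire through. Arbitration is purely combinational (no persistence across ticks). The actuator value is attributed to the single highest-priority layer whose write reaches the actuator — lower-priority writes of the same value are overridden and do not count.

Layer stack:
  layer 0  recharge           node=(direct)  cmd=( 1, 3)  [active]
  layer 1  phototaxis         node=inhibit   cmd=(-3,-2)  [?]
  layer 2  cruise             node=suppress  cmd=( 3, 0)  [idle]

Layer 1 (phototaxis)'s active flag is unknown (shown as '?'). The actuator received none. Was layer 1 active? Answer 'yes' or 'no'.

If layer 1 is active=yes:
  actuator would be none
If layer 1 is active=no:
  actuator would be (1, 3)
Observed none, so layer 1 was active.

yes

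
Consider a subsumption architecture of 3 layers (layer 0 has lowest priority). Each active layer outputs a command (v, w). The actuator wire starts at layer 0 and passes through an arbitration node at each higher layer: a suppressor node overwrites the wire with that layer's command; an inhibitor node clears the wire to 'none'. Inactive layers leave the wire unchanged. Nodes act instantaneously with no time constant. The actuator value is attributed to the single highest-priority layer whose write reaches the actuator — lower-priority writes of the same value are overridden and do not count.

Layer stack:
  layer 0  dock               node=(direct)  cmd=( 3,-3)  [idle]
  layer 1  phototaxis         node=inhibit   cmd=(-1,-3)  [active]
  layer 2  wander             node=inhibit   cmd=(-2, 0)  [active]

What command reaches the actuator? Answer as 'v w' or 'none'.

none

layer 0 (dock) idle — none
layer 1 (phototaxis) active — inhibits: none
layer 2 (wander) active — inhibits: none
→ actuator none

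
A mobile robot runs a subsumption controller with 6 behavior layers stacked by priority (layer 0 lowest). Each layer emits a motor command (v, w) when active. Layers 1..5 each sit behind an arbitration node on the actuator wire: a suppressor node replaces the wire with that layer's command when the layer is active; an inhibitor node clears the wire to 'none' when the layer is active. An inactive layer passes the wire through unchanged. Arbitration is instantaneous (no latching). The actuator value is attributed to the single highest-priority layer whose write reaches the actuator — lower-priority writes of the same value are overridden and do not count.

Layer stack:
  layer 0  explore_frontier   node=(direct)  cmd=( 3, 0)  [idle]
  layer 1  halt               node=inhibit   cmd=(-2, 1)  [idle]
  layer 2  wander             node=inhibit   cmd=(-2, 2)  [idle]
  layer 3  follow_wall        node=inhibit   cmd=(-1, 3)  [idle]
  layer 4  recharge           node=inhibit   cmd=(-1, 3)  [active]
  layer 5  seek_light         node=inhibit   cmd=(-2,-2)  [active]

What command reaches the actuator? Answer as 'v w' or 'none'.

[0] explore_frontier off; wire := none
[1] halt off; pass none
[2] wander off; pass none
[3] follow_wall off; pass none
[4] recharge on (inhibit); wire := none
[5] seek_light on (inhibit); wire := none
output none

none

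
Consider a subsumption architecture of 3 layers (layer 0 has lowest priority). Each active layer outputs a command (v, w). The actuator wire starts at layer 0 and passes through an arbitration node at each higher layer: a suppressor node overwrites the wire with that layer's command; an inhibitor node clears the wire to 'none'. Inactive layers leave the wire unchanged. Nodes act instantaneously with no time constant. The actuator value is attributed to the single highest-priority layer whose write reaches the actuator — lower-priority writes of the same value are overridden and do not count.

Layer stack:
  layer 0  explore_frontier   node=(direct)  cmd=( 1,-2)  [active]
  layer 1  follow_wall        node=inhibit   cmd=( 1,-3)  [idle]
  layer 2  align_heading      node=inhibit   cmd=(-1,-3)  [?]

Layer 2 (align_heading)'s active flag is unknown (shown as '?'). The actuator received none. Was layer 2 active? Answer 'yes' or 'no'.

yes

If layer 2 is active=yes:
  actuator would be none
If layer 2 is active=no:
  actuator would be (1, -2)
Observed none, so layer 2 was active.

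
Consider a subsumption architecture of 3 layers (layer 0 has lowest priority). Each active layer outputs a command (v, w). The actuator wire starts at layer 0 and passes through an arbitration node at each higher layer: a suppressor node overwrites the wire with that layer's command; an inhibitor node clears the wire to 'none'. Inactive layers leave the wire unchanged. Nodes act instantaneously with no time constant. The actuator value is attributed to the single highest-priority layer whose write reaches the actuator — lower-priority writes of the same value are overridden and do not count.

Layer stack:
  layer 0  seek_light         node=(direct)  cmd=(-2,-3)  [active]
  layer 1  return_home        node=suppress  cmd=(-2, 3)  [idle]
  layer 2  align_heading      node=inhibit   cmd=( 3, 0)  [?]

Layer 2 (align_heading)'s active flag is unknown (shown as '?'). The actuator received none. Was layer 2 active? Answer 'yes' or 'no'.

yes

If layer 2 is active=yes:
  actuator would be none
If layer 2 is active=no:
  actuator would be (-2, -3)
Observed none, so layer 2 was active.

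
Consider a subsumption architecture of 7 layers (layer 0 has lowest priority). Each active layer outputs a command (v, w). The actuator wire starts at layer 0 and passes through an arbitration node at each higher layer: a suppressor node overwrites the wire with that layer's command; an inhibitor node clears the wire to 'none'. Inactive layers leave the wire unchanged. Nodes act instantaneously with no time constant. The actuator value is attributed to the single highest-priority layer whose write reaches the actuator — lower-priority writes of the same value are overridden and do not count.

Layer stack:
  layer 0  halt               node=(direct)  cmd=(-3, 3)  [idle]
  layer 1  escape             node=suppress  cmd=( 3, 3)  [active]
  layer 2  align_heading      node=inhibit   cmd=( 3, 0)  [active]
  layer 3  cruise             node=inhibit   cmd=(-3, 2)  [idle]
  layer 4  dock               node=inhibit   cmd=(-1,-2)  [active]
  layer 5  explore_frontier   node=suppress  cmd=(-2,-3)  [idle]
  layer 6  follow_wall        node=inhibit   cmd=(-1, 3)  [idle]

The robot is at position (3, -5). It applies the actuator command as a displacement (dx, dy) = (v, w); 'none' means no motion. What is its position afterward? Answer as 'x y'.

layer 0 (halt) idle — none
layer 1 (escape) active — suppresses: (3, 3)
layer 2 (align_heading) active — inhibits: none
layer 3 (cruise) idle — unchanged: none
layer 4 (dock) active — inhibits: none
layer 5 (explore_frontier) idle — unchanged: none
layer 6 (follow_wall) idle — unchanged: none
→ actuator none
position: (3, -5) + none = (3, -5)

3 -5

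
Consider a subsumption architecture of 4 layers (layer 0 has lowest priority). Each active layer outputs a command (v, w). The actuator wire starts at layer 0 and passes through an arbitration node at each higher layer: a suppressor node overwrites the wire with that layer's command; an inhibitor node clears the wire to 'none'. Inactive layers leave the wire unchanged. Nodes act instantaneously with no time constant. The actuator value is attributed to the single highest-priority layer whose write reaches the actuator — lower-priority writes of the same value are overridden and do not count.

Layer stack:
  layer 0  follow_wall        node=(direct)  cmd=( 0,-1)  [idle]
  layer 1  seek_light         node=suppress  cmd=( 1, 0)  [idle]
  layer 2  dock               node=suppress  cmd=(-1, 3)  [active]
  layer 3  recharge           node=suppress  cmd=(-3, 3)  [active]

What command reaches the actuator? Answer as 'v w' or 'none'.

layer 0 (follow_wall) idle — none
layer 1 (seek_light) idle — unchanged: none
layer 2 (dock) active — suppresses: (-1, 3)
layer 3 (recharge) active — suppresses: (-3, 3)
→ actuator (-3, 3)

-3 3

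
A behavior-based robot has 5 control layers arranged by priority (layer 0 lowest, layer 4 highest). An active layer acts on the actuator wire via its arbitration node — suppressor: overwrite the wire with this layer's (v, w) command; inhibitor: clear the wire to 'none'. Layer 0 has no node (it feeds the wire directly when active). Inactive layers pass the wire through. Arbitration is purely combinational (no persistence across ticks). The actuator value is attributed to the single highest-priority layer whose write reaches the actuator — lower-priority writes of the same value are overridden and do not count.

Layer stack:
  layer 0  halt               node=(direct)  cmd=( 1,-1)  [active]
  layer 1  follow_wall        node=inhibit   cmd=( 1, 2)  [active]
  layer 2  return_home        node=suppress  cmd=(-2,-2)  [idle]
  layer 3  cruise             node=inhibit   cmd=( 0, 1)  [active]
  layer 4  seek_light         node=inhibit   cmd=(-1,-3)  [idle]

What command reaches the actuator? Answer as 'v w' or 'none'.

none

L0 halt: active, feeds wire = (1, -1)
L1 follow_wall: active, inhibitor → wire = none
L2 return_home: idle → wire stays none
L3 cruise: active, inhibitor → wire = none
L4 seek_light: idle → wire stays none
actuator = none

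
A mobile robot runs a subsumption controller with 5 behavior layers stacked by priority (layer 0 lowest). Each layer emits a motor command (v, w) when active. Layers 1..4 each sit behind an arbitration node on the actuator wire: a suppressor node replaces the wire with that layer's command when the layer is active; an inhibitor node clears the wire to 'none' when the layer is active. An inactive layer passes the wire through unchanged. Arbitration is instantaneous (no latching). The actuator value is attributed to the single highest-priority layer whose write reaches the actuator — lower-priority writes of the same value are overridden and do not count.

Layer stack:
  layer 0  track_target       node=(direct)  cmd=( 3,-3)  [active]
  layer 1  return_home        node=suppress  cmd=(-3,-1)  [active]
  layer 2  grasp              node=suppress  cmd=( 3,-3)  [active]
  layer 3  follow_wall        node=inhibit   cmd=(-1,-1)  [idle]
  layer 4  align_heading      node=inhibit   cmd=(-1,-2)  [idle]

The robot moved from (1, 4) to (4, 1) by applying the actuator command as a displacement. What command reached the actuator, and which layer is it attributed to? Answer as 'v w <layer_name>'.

3 -3 grasp

displacement = (4, 1) − (1, 4) = (3, -3)
L0 track_target: active, feeds wire = (3, -3)
L1 return_home: active, suppressor → wire = (-3, -1)
L2 grasp: active, suppressor → wire = (3, -3)
L3 follow_wall: idle → wire stays (3, -3)
L4 align_heading: idle → wire stays (3, -3)
actuator = (3, -3) — from layer 2 (grasp)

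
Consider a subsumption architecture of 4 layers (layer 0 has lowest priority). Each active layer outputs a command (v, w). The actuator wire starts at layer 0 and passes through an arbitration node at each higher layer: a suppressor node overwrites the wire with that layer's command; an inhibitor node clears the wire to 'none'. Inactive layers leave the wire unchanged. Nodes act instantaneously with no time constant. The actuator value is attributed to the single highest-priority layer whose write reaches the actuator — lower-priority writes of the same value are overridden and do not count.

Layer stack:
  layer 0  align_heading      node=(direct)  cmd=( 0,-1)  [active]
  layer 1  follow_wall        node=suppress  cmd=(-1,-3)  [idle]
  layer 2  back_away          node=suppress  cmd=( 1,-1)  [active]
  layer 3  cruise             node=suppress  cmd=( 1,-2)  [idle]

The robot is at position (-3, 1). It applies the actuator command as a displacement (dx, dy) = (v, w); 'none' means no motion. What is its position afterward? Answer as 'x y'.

-2 0

layer 0 (align_heading) active — direct: (0, -1)
layer 1 (follow_wall) idle — unchanged: (0, -1)
layer 2 (back_away) active — suppresses: (1, -1)
layer 3 (cruise) idle — unchanged: (1, -1)
→ actuator (1, -1)
position: (-3, 1) + (1, -1) = (-2, 0)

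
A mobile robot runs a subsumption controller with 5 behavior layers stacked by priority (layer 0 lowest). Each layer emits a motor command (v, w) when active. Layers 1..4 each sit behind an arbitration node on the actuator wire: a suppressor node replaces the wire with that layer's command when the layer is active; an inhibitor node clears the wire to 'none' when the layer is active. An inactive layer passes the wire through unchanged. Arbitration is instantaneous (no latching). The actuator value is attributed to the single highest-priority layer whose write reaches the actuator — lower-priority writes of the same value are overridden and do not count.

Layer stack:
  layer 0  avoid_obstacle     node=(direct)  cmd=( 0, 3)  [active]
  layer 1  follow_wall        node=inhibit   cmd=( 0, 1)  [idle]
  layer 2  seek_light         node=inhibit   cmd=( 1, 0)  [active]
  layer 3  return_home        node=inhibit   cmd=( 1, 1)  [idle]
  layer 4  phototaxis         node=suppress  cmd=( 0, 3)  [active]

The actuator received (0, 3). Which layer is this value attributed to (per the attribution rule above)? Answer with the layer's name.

phototaxis

layer 0 (avoid_obstacle) active — direct: (0, 3)
layer 1 (follow_wall) idle — unchanged: (0, 3)
layer 2 (seek_light) active — inhibits: none
layer 3 (return_home) idle — unchanged: none
layer 4 (phototaxis) active — suppresses: (0, 3)
→ actuator (0, 3)
last writer: layer 4 = phototaxis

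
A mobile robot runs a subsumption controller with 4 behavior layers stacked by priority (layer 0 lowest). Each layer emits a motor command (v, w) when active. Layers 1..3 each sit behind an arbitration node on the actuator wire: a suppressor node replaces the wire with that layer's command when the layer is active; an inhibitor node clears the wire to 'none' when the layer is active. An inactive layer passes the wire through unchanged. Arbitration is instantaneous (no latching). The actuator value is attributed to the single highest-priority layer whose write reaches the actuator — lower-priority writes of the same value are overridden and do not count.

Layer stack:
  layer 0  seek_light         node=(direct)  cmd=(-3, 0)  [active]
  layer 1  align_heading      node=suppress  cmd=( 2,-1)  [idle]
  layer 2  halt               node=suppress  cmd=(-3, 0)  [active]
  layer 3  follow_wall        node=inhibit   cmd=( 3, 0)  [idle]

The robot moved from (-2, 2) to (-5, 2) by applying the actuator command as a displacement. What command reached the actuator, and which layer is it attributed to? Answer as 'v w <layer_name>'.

displacement = (-5, 2) − (-2, 2) = (-3, 0)
L0 seek_light: active, feeds wire = (-3, 0)
L1 align_heading: idle → wire stays (-3, 0)
L2 halt: active, suppressor → wire = (-3, 0)
L3 follow_wall: idle → wire stays (-3, 0)
actuator = (-3, 0) — from layer 2 (halt)

-3 0 halt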